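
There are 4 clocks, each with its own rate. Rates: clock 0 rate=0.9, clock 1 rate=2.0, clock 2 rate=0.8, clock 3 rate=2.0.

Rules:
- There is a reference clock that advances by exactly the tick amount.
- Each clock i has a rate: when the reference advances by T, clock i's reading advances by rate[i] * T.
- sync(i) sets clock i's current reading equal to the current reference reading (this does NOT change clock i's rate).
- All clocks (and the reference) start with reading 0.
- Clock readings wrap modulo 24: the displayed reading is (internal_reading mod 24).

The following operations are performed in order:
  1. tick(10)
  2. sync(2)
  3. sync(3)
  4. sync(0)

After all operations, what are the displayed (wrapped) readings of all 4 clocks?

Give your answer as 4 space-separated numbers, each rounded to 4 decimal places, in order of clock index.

After op 1 tick(10): ref=10.0000 raw=[9.0000 20.0000 8.0000 20.0000]
After op 2 sync(2): ref=10.0000 raw=[9.0000 20.0000 10.0000 20.0000]
After op 3 sync(3): ref=10.0000 raw=[9.0000 20.0000 10.0000 10.0000]
After op 4 sync(0): ref=10.0000 raw=[10.0000 20.0000 10.0000 10.0000]
Wrap final raw readings (mod 24): 10.0000 mod 24 = 10.0000; 20.0000 mod 24 = 20.0000; 10.0000 mod 24 = 10.0000; 10.0000 mod 24 = 10.0000

Answer: 10.0000 20.0000 10.0000 10.0000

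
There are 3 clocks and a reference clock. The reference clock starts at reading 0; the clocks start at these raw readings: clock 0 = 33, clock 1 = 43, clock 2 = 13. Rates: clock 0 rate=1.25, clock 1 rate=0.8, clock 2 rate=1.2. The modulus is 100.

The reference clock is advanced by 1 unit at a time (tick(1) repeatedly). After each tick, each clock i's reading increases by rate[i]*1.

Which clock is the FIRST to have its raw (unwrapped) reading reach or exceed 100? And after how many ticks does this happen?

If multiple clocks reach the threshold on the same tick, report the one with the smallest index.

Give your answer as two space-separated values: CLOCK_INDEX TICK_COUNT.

clock 0: start=33, rate=1.25, needs 100-33 = 67; ticks = ceil(67/1.25) = ceil(53.6000) = 54; reading at tick 54 = 33 + 1.25*54 = 100.5000
clock 1: start=43, rate=0.8, needs 100-43 = 57; ticks = ceil(57/0.8) = ceil(71.2500) = 72; reading at tick 72 = 43 + 0.8*72 = 100.6000
clock 2: start=13, rate=1.2, needs 100-13 = 87; ticks = ceil(87/1.2) = ceil(72.5000) = 73; reading at tick 73 = 13 + 1.2*73 = 100.6000
Minimum tick count = 54; winners = [0]; smallest index = 0

Answer: 0 54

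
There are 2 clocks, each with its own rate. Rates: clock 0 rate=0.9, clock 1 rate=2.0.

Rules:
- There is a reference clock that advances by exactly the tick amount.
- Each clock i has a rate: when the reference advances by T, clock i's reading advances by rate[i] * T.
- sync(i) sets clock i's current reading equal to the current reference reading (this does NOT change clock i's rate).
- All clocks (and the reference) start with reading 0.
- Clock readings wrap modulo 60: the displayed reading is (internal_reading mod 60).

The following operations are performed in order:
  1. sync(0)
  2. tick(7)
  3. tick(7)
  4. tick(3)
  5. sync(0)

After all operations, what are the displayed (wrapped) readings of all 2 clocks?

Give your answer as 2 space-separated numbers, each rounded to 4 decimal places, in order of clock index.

After op 1 sync(0): ref=0.0000 raw=[0.0000 0.0000]
After op 2 tick(7): ref=7.0000 raw=[6.3000 14.0000]
After op 3 tick(7): ref=14.0000 raw=[12.6000 28.0000]
After op 4 tick(3): ref=17.0000 raw=[15.3000 34.0000]
After op 5 sync(0): ref=17.0000 raw=[17.0000 34.0000]
Wrap final raw readings (mod 60): 17.0000 mod 60 = 17.0000; 34.0000 mod 60 = 34.0000

Answer: 17.0000 34.0000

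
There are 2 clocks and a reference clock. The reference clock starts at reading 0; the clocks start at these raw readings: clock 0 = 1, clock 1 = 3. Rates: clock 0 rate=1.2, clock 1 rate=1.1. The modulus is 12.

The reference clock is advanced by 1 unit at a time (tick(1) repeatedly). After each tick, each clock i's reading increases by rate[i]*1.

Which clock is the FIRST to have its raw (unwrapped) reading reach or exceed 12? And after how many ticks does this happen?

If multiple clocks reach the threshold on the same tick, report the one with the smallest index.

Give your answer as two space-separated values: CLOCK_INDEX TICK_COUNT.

clock 0: start=1, rate=1.2, needs 12-1 = 11; ticks = ceil(11/1.2) = ceil(9.1667) = 10; reading at tick 10 = 1 + 1.2*10 = 13.0000
clock 1: start=3, rate=1.1, needs 12-3 = 9; ticks = ceil(9/1.1) = ceil(8.1818) = 9; reading at tick 9 = 3 + 1.1*9 = 12.9000
Minimum tick count = 9; winners = [1]; smallest index = 1

Answer: 1 9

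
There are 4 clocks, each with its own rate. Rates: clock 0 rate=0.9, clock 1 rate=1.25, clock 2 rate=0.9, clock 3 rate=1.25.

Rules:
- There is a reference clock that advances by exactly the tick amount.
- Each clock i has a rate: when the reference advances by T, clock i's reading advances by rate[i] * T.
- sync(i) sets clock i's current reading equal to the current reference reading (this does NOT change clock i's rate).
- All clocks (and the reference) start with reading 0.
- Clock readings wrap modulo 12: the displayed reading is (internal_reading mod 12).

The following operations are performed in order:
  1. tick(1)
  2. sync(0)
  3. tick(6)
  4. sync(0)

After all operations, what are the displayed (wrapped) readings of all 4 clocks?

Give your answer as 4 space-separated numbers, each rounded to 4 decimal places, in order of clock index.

Answer: 7.0000 8.7500 6.3000 8.7500

Derivation:
After op 1 tick(1): ref=1.0000 raw=[0.9000 1.2500 0.9000 1.2500]
After op 2 sync(0): ref=1.0000 raw=[1.0000 1.2500 0.9000 1.2500]
After op 3 tick(6): ref=7.0000 raw=[6.4000 8.7500 6.3000 8.7500]
After op 4 sync(0): ref=7.0000 raw=[7.0000 8.7500 6.3000 8.7500]
Wrap final raw readings (mod 12): 7.0000 mod 12 = 7.0000; 8.7500 mod 12 = 8.7500; 6.3000 mod 12 = 6.3000; 8.7500 mod 12 = 8.7500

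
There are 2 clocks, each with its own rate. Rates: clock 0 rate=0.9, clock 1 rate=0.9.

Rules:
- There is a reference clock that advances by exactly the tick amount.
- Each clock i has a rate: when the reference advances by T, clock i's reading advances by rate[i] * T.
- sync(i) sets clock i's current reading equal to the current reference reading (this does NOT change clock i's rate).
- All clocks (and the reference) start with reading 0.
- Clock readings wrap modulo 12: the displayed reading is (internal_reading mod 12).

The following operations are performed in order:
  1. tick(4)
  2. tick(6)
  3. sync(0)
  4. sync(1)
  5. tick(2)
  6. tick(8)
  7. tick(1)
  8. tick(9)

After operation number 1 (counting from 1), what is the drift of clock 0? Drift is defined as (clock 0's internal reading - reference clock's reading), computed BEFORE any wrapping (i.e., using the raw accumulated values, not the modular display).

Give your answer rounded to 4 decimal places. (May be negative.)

After op 1 tick(4): ref=4.0000 raw=[3.6000 3.6000]
Drift of clock 0 after op 1: 3.6000 - 4.0000 = -0.4000

Answer: -0.4000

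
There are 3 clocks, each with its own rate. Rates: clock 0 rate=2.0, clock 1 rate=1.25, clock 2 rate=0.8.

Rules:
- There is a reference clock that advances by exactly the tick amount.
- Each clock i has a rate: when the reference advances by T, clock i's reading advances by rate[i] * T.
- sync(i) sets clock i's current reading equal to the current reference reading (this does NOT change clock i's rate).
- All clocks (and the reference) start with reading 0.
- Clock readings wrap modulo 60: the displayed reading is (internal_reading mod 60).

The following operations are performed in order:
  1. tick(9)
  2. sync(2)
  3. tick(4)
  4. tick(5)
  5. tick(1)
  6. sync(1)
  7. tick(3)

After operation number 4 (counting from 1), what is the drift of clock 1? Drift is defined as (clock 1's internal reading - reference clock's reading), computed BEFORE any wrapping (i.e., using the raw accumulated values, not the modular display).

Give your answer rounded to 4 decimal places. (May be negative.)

After op 1 tick(9): ref=9.0000 raw=[18.0000 11.2500 7.2000]
After op 2 sync(2): ref=9.0000 raw=[18.0000 11.2500 9.0000]
After op 3 tick(4): ref=13.0000 raw=[26.0000 16.2500 12.2000]
After op 4 tick(5): ref=18.0000 raw=[36.0000 22.5000 16.2000]
Drift of clock 1 after op 4: 22.5000 - 18.0000 = 4.5000

Answer: 4.5000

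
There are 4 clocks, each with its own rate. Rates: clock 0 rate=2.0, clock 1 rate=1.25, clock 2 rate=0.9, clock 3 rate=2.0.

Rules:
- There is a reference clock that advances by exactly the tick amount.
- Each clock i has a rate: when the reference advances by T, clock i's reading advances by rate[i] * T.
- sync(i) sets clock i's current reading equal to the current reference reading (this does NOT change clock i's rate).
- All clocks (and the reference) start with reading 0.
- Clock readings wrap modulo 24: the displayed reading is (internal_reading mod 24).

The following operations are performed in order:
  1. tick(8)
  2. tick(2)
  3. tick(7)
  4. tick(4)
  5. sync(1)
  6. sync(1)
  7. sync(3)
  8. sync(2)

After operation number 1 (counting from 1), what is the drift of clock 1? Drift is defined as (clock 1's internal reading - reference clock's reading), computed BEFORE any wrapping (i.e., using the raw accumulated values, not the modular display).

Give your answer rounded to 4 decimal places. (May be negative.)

After op 1 tick(8): ref=8.0000 raw=[16.0000 10.0000 7.2000 16.0000]
Drift of clock 1 after op 1: 10.0000 - 8.0000 = 2.0000

Answer: 2.0000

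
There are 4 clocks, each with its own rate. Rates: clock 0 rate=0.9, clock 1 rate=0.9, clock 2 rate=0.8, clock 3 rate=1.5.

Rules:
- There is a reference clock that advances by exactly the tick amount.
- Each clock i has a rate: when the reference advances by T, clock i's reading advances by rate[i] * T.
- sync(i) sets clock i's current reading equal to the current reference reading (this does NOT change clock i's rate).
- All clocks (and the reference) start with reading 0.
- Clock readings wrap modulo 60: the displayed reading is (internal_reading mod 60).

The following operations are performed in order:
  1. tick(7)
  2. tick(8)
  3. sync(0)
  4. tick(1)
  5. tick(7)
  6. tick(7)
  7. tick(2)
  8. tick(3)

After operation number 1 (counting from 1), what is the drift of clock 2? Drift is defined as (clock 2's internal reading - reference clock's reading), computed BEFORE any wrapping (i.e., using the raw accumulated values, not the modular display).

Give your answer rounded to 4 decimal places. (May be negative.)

After op 1 tick(7): ref=7.0000 raw=[6.3000 6.3000 5.6000 10.5000]
Drift of clock 2 after op 1: 5.6000 - 7.0000 = -1.4000

Answer: -1.4000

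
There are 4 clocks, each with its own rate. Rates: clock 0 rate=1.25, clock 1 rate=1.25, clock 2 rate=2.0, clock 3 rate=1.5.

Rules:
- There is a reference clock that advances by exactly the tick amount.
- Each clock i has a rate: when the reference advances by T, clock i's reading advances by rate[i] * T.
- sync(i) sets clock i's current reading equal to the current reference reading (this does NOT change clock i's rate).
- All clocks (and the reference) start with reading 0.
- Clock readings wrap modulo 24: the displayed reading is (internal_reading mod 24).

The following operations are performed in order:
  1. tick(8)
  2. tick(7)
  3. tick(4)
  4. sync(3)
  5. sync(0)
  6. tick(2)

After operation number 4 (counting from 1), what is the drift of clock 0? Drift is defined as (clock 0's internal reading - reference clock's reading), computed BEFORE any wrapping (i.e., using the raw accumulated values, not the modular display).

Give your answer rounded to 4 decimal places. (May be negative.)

Answer: 4.7500

Derivation:
After op 1 tick(8): ref=8.0000 raw=[10.0000 10.0000 16.0000 12.0000]
After op 2 tick(7): ref=15.0000 raw=[18.7500 18.7500 30.0000 22.5000]
After op 3 tick(4): ref=19.0000 raw=[23.7500 23.7500 38.0000 28.5000]
After op 4 sync(3): ref=19.0000 raw=[23.7500 23.7500 38.0000 19.0000]
Drift of clock 0 after op 4: 23.7500 - 19.0000 = 4.7500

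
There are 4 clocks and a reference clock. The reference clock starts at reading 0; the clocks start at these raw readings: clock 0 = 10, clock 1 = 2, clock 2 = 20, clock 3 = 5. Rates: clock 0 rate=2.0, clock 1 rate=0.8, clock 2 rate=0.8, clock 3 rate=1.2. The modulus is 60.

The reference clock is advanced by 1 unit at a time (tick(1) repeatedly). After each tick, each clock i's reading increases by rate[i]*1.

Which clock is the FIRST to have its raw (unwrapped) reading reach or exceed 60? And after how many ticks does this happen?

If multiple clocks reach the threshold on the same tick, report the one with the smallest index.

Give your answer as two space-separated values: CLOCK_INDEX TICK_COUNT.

Answer: 0 25

Derivation:
clock 0: start=10, rate=2.0, needs 60-10 = 50; ticks = ceil(50/2.0) = ceil(25.0000) = 25; reading at tick 25 = 10 + 2.0*25 = 60.0000
clock 1: start=2, rate=0.8, needs 60-2 = 58; ticks = ceil(58/0.8) = ceil(72.5000) = 73; reading at tick 73 = 2 + 0.8*73 = 60.4000
clock 2: start=20, rate=0.8, needs 60-20 = 40; ticks = ceil(40/0.8) = ceil(50.0000) = 50; reading at tick 50 = 20 + 0.8*50 = 60.0000
clock 3: start=5, rate=1.2, needs 60-5 = 55; ticks = ceil(55/1.2) = ceil(45.8333) = 46; reading at tick 46 = 5 + 1.2*46 = 60.2000
Minimum tick count = 25; winners = [0]; smallest index = 0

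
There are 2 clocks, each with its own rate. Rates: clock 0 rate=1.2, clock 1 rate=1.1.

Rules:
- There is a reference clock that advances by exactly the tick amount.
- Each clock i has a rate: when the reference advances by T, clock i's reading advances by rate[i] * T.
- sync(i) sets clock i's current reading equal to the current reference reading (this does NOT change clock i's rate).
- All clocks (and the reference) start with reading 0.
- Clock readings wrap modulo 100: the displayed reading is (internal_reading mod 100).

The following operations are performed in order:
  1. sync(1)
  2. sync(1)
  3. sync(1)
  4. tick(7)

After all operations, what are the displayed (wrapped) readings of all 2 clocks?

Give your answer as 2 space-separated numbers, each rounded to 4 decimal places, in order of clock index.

After op 1 sync(1): ref=0.0000 raw=[0.0000 0.0000]
After op 2 sync(1): ref=0.0000 raw=[0.0000 0.0000]
After op 3 sync(1): ref=0.0000 raw=[0.0000 0.0000]
After op 4 tick(7): ref=7.0000 raw=[8.4000 7.7000]
Wrap final raw readings (mod 100): 8.4000 mod 100 = 8.4000; 7.7000 mod 100 = 7.7000

Answer: 8.4000 7.7000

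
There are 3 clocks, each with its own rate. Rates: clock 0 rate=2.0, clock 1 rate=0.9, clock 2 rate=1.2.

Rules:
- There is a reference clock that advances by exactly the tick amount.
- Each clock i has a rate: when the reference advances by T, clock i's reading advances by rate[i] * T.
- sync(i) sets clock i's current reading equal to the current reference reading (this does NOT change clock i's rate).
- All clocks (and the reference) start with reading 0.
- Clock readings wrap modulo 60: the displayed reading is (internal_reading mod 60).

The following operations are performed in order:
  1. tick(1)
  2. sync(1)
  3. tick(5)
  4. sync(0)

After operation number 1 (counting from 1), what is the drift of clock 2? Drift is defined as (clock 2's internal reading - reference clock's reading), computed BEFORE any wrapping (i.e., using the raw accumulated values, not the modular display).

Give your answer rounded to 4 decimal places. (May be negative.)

Answer: 0.2000

Derivation:
After op 1 tick(1): ref=1.0000 raw=[2.0000 0.9000 1.2000]
Drift of clock 2 after op 1: 1.2000 - 1.0000 = 0.2000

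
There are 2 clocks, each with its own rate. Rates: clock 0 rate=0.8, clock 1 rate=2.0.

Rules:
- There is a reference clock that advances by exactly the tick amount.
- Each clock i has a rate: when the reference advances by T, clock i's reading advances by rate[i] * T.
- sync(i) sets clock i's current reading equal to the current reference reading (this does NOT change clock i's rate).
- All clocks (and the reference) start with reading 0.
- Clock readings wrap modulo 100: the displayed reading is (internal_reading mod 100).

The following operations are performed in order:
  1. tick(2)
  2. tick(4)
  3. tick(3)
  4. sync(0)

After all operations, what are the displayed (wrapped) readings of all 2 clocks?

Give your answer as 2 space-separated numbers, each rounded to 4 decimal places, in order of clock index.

Answer: 9.0000 18.0000

Derivation:
After op 1 tick(2): ref=2.0000 raw=[1.6000 4.0000]
After op 2 tick(4): ref=6.0000 raw=[4.8000 12.0000]
After op 3 tick(3): ref=9.0000 raw=[7.2000 18.0000]
After op 4 sync(0): ref=9.0000 raw=[9.0000 18.0000]
Wrap final raw readings (mod 100): 9.0000 mod 100 = 9.0000; 18.0000 mod 100 = 18.0000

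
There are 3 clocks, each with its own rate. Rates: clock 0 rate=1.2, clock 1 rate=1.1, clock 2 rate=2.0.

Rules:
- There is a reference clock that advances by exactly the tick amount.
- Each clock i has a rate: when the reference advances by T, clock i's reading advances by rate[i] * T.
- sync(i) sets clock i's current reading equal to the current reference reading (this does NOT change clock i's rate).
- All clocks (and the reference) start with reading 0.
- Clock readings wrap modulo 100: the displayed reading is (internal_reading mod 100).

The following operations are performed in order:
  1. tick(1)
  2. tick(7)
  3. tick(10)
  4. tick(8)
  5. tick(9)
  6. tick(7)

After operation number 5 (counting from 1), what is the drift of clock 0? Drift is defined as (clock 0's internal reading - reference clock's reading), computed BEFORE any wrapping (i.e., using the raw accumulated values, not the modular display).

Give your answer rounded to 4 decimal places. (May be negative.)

Answer: 7.0000

Derivation:
After op 1 tick(1): ref=1.0000 raw=[1.2000 1.1000 2.0000]
After op 2 tick(7): ref=8.0000 raw=[9.6000 8.8000 16.0000]
After op 3 tick(10): ref=18.0000 raw=[21.6000 19.8000 36.0000]
After op 4 tick(8): ref=26.0000 raw=[31.2000 28.6000 52.0000]
After op 5 tick(9): ref=35.0000 raw=[42.0000 38.5000 70.0000]
Drift of clock 0 after op 5: 42.0000 - 35.0000 = 7.0000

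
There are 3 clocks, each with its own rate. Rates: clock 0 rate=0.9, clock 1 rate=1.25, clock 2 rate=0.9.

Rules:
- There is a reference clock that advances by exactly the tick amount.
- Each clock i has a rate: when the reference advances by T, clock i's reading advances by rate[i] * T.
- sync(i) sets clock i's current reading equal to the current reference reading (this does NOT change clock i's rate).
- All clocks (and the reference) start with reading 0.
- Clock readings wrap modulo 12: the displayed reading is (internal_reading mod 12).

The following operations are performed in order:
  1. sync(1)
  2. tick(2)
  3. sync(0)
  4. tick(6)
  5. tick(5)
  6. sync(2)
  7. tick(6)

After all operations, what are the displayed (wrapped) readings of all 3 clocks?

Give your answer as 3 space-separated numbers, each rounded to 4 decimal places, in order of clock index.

Answer: 5.3000 11.7500 6.4000

Derivation:
After op 1 sync(1): ref=0.0000 raw=[0.0000 0.0000 0.0000]
After op 2 tick(2): ref=2.0000 raw=[1.8000 2.5000 1.8000]
After op 3 sync(0): ref=2.0000 raw=[2.0000 2.5000 1.8000]
After op 4 tick(6): ref=8.0000 raw=[7.4000 10.0000 7.2000]
After op 5 tick(5): ref=13.0000 raw=[11.9000 16.2500 11.7000]
After op 6 sync(2): ref=13.0000 raw=[11.9000 16.2500 13.0000]
After op 7 tick(6): ref=19.0000 raw=[17.3000 23.7500 18.4000]
Wrap final raw readings (mod 12): 17.3000 mod 12 = 5.3000; 23.7500 mod 12 = 11.7500; 18.4000 mod 12 = 6.4000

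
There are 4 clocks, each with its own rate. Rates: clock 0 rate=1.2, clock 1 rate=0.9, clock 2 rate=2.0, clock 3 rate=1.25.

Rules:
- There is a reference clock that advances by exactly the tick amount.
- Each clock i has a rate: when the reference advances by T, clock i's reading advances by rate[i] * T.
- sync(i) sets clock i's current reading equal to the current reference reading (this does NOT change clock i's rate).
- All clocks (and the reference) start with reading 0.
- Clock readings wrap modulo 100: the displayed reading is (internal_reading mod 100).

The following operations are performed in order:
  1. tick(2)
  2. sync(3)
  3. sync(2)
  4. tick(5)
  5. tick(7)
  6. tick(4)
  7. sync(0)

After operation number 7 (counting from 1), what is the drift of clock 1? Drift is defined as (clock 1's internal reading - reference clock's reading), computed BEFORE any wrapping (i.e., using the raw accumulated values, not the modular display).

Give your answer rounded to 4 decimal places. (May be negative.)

After op 1 tick(2): ref=2.0000 raw=[2.4000 1.8000 4.0000 2.5000]
After op 2 sync(3): ref=2.0000 raw=[2.4000 1.8000 4.0000 2.0000]
After op 3 sync(2): ref=2.0000 raw=[2.4000 1.8000 2.0000 2.0000]
After op 4 tick(5): ref=7.0000 raw=[8.4000 6.3000 12.0000 8.2500]
After op 5 tick(7): ref=14.0000 raw=[16.8000 12.6000 26.0000 17.0000]
After op 6 tick(4): ref=18.0000 raw=[21.6000 16.2000 34.0000 22.0000]
After op 7 sync(0): ref=18.0000 raw=[18.0000 16.2000 34.0000 22.0000]
Drift of clock 1 after op 7: 16.2000 - 18.0000 = -1.8000

Answer: -1.8000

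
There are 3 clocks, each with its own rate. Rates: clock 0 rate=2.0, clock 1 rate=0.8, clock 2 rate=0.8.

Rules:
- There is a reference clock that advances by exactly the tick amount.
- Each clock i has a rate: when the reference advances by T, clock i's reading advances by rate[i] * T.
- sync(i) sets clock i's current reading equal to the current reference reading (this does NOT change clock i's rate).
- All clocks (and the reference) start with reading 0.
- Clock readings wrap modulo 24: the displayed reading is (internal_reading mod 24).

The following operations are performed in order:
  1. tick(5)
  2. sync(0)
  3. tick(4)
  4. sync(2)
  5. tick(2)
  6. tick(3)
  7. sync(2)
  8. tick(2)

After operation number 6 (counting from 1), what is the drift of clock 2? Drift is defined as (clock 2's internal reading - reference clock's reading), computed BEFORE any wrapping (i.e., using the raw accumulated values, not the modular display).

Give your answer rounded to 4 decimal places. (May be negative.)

Answer: -1.0000

Derivation:
After op 1 tick(5): ref=5.0000 raw=[10.0000 4.0000 4.0000]
After op 2 sync(0): ref=5.0000 raw=[5.0000 4.0000 4.0000]
After op 3 tick(4): ref=9.0000 raw=[13.0000 7.2000 7.2000]
After op 4 sync(2): ref=9.0000 raw=[13.0000 7.2000 9.0000]
After op 5 tick(2): ref=11.0000 raw=[17.0000 8.8000 10.6000]
After op 6 tick(3): ref=14.0000 raw=[23.0000 11.2000 13.0000]
Drift of clock 2 after op 6: 13.0000 - 14.0000 = -1.0000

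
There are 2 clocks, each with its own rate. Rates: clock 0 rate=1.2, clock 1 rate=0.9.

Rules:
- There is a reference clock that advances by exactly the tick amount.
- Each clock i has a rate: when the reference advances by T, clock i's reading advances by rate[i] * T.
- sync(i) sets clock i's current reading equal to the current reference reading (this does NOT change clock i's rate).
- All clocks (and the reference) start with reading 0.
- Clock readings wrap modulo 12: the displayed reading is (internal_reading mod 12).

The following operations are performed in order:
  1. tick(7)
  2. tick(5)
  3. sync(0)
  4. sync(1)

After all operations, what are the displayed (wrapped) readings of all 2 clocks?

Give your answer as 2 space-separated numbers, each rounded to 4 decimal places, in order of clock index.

Answer: 0.0000 0.0000

Derivation:
After op 1 tick(7): ref=7.0000 raw=[8.4000 6.3000]
After op 2 tick(5): ref=12.0000 raw=[14.4000 10.8000]
After op 3 sync(0): ref=12.0000 raw=[12.0000 10.8000]
After op 4 sync(1): ref=12.0000 raw=[12.0000 12.0000]
Wrap final raw readings (mod 12): 12.0000 mod 12 = 0.0000; 12.0000 mod 12 = 0.0000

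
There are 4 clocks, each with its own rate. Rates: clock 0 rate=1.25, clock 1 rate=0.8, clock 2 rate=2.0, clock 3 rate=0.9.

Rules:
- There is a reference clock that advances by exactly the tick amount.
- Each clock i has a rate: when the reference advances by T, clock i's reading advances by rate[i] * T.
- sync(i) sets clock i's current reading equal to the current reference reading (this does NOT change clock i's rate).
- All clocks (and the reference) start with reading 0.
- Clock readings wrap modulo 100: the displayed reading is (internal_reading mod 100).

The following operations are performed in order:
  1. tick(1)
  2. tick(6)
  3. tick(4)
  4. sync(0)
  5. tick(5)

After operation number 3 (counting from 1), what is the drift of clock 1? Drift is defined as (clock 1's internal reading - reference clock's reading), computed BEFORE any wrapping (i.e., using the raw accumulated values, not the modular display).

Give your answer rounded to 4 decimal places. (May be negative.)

After op 1 tick(1): ref=1.0000 raw=[1.2500 0.8000 2.0000 0.9000]
After op 2 tick(6): ref=7.0000 raw=[8.7500 5.6000 14.0000 6.3000]
After op 3 tick(4): ref=11.0000 raw=[13.7500 8.8000 22.0000 9.9000]
Drift of clock 1 after op 3: 8.8000 - 11.0000 = -2.2000

Answer: -2.2000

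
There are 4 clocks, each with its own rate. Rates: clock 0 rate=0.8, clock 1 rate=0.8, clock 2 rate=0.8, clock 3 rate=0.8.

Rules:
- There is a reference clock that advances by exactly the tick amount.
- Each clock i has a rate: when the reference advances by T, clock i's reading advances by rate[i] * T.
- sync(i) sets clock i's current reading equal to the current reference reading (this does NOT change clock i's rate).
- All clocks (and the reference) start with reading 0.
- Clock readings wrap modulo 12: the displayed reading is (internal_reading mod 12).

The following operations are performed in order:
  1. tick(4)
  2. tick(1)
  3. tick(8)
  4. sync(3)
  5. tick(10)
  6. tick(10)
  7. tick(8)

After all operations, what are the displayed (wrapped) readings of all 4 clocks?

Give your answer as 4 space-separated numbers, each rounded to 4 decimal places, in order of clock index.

After op 1 tick(4): ref=4.0000 raw=[3.2000 3.2000 3.2000 3.2000]
After op 2 tick(1): ref=5.0000 raw=[4.0000 4.0000 4.0000 4.0000]
After op 3 tick(8): ref=13.0000 raw=[10.4000 10.4000 10.4000 10.4000]
After op 4 sync(3): ref=13.0000 raw=[10.4000 10.4000 10.4000 13.0000]
After op 5 tick(10): ref=23.0000 raw=[18.4000 18.4000 18.4000 21.0000]
After op 6 tick(10): ref=33.0000 raw=[26.4000 26.4000 26.4000 29.0000]
After op 7 tick(8): ref=41.0000 raw=[32.8000 32.8000 32.8000 35.4000]
Wrap final raw readings (mod 12): 32.8000 mod 12 = 8.8000; 32.8000 mod 12 = 8.8000; 32.8000 mod 12 = 8.8000; 35.4000 mod 12 = 11.4000

Answer: 8.8000 8.8000 8.8000 11.4000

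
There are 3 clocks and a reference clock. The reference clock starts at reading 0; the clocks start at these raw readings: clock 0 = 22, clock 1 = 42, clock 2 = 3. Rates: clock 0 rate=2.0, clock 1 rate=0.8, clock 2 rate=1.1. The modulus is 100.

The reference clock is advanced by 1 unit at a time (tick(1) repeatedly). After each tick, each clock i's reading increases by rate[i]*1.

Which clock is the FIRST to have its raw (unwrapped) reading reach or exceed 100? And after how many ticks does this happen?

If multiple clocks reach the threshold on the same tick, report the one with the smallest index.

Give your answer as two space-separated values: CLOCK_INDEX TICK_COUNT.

Answer: 0 39

Derivation:
clock 0: start=22, rate=2.0, needs 100-22 = 78; ticks = ceil(78/2.0) = ceil(39.0000) = 39; reading at tick 39 = 22 + 2.0*39 = 100.0000
clock 1: start=42, rate=0.8, needs 100-42 = 58; ticks = ceil(58/0.8) = ceil(72.5000) = 73; reading at tick 73 = 42 + 0.8*73 = 100.4000
clock 2: start=3, rate=1.1, needs 100-3 = 97; ticks = ceil(97/1.1) = ceil(88.1818) = 89; reading at tick 89 = 3 + 1.1*89 = 100.9000
Minimum tick count = 39; winners = [0]; smallest index = 0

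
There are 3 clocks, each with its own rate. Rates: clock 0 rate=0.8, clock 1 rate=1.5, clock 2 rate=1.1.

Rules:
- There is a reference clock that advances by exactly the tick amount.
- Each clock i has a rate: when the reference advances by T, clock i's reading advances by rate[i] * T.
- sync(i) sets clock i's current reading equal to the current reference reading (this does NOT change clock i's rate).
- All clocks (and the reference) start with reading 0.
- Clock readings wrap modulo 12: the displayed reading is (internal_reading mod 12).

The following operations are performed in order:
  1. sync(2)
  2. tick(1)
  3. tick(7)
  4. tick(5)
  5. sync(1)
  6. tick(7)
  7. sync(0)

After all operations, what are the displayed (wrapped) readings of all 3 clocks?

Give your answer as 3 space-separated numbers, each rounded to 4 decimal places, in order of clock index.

Answer: 8.0000 11.5000 10.0000

Derivation:
After op 1 sync(2): ref=0.0000 raw=[0.0000 0.0000 0.0000]
After op 2 tick(1): ref=1.0000 raw=[0.8000 1.5000 1.1000]
After op 3 tick(7): ref=8.0000 raw=[6.4000 12.0000 8.8000]
After op 4 tick(5): ref=13.0000 raw=[10.4000 19.5000 14.3000]
After op 5 sync(1): ref=13.0000 raw=[10.4000 13.0000 14.3000]
After op 6 tick(7): ref=20.0000 raw=[16.0000 23.5000 22.0000]
After op 7 sync(0): ref=20.0000 raw=[20.0000 23.5000 22.0000]
Wrap final raw readings (mod 12): 20.0000 mod 12 = 8.0000; 23.5000 mod 12 = 11.5000; 22.0000 mod 12 = 10.0000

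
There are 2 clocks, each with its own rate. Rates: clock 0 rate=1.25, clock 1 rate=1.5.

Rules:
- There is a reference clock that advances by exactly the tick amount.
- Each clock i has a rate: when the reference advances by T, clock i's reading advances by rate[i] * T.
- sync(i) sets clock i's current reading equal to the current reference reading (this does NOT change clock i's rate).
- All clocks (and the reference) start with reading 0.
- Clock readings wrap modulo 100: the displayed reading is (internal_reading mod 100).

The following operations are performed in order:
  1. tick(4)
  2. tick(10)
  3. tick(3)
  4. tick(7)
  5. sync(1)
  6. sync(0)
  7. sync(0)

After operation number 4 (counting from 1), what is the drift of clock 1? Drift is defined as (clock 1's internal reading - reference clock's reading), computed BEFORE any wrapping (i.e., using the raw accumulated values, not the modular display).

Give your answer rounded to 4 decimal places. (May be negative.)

After op 1 tick(4): ref=4.0000 raw=[5.0000 6.0000]
After op 2 tick(10): ref=14.0000 raw=[17.5000 21.0000]
After op 3 tick(3): ref=17.0000 raw=[21.2500 25.5000]
After op 4 tick(7): ref=24.0000 raw=[30.0000 36.0000]
Drift of clock 1 after op 4: 36.0000 - 24.0000 = 12.0000

Answer: 12.0000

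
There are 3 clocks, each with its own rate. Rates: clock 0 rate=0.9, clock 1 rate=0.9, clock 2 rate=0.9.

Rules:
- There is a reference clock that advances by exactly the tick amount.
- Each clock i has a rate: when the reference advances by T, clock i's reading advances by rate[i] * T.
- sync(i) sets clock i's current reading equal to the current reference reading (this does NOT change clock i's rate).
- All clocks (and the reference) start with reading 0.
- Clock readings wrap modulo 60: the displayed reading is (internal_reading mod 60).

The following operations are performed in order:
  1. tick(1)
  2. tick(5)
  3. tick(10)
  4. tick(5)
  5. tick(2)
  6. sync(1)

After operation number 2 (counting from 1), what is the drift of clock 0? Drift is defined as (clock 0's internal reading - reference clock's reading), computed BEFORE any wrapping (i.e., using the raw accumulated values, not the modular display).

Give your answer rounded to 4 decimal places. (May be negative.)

After op 1 tick(1): ref=1.0000 raw=[0.9000 0.9000 0.9000]
After op 2 tick(5): ref=6.0000 raw=[5.4000 5.4000 5.4000]
Drift of clock 0 after op 2: 5.4000 - 6.0000 = -0.6000

Answer: -0.6000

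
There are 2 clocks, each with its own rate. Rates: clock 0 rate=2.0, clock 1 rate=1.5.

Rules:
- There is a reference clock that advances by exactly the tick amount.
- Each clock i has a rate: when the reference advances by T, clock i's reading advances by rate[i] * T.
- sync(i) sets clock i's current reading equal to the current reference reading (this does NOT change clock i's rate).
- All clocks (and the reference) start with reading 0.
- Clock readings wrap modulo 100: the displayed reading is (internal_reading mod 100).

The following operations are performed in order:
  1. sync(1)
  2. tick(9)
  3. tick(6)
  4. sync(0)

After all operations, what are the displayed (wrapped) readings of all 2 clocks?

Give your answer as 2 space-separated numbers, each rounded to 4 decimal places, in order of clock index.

Answer: 15.0000 22.5000

Derivation:
After op 1 sync(1): ref=0.0000 raw=[0.0000 0.0000]
After op 2 tick(9): ref=9.0000 raw=[18.0000 13.5000]
After op 3 tick(6): ref=15.0000 raw=[30.0000 22.5000]
After op 4 sync(0): ref=15.0000 raw=[15.0000 22.5000]
Wrap final raw readings (mod 100): 15.0000 mod 100 = 15.0000; 22.5000 mod 100 = 22.5000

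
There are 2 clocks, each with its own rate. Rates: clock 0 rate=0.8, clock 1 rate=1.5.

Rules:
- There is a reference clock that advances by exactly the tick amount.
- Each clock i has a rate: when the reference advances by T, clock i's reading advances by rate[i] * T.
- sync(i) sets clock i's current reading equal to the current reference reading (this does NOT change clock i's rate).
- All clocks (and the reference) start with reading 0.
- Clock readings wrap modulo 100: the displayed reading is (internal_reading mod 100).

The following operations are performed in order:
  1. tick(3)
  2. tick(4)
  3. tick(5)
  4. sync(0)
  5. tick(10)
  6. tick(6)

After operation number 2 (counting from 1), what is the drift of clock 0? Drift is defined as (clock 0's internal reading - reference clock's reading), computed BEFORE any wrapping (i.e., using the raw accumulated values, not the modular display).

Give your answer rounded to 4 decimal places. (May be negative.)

Answer: -1.4000

Derivation:
After op 1 tick(3): ref=3.0000 raw=[2.4000 4.5000]
After op 2 tick(4): ref=7.0000 raw=[5.6000 10.5000]
Drift of clock 0 after op 2: 5.6000 - 7.0000 = -1.4000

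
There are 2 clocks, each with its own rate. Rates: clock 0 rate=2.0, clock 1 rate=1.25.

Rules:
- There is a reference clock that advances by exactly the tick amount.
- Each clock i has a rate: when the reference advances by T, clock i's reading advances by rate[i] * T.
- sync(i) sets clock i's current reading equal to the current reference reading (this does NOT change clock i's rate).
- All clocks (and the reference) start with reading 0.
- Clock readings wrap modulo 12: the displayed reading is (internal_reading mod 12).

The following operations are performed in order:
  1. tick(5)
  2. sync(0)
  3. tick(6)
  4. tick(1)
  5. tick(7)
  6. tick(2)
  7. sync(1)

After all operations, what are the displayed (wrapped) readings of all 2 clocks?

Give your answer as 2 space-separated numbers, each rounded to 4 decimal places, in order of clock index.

Answer: 1.0000 9.0000

Derivation:
After op 1 tick(5): ref=5.0000 raw=[10.0000 6.2500]
After op 2 sync(0): ref=5.0000 raw=[5.0000 6.2500]
After op 3 tick(6): ref=11.0000 raw=[17.0000 13.7500]
After op 4 tick(1): ref=12.0000 raw=[19.0000 15.0000]
After op 5 tick(7): ref=19.0000 raw=[33.0000 23.7500]
After op 6 tick(2): ref=21.0000 raw=[37.0000 26.2500]
After op 7 sync(1): ref=21.0000 raw=[37.0000 21.0000]
Wrap final raw readings (mod 12): 37.0000 mod 12 = 1.0000; 21.0000 mod 12 = 9.0000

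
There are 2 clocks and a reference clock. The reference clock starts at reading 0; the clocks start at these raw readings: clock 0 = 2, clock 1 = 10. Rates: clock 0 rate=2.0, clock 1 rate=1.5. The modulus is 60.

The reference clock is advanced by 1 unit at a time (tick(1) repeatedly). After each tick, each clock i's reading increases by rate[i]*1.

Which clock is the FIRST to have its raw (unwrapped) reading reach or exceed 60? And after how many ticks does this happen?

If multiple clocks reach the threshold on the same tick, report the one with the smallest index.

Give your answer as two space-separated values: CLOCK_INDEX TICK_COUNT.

Answer: 0 29

Derivation:
clock 0: start=2, rate=2.0, needs 60-2 = 58; ticks = ceil(58/2.0) = ceil(29.0000) = 29; reading at tick 29 = 2 + 2.0*29 = 60.0000
clock 1: start=10, rate=1.5, needs 60-10 = 50; ticks = ceil(50/1.5) = ceil(33.3333) = 34; reading at tick 34 = 10 + 1.5*34 = 61.0000
Minimum tick count = 29; winners = [0]; smallest index = 0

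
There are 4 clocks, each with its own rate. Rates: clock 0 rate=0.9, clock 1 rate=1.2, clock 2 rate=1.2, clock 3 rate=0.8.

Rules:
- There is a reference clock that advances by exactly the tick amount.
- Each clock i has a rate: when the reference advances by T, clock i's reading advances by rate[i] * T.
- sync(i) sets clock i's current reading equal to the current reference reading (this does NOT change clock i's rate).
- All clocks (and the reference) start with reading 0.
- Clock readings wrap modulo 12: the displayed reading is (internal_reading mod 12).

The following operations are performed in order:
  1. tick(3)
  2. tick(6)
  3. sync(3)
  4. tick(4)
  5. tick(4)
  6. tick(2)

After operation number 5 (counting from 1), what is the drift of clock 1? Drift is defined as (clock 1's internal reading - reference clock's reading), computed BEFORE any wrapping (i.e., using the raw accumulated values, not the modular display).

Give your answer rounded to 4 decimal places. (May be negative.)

After op 1 tick(3): ref=3.0000 raw=[2.7000 3.6000 3.6000 2.4000]
After op 2 tick(6): ref=9.0000 raw=[8.1000 10.8000 10.8000 7.2000]
After op 3 sync(3): ref=9.0000 raw=[8.1000 10.8000 10.8000 9.0000]
After op 4 tick(4): ref=13.0000 raw=[11.7000 15.6000 15.6000 12.2000]
After op 5 tick(4): ref=17.0000 raw=[15.3000 20.4000 20.4000 15.4000]
Drift of clock 1 after op 5: 20.4000 - 17.0000 = 3.4000

Answer: 3.4000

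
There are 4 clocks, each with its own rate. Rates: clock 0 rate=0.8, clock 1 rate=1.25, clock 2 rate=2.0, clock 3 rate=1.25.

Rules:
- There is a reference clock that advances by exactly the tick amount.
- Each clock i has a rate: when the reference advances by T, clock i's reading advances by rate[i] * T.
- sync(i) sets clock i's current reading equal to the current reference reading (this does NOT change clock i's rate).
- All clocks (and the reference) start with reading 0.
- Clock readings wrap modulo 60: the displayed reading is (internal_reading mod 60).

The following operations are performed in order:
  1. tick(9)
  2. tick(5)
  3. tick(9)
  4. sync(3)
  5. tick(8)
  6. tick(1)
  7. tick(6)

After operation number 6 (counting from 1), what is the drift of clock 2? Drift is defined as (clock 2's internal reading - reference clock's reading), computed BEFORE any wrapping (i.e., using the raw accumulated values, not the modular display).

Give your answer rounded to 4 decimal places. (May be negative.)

Answer: 32.0000

Derivation:
After op 1 tick(9): ref=9.0000 raw=[7.2000 11.2500 18.0000 11.2500]
After op 2 tick(5): ref=14.0000 raw=[11.2000 17.5000 28.0000 17.5000]
After op 3 tick(9): ref=23.0000 raw=[18.4000 28.7500 46.0000 28.7500]
After op 4 sync(3): ref=23.0000 raw=[18.4000 28.7500 46.0000 23.0000]
After op 5 tick(8): ref=31.0000 raw=[24.8000 38.7500 62.0000 33.0000]
After op 6 tick(1): ref=32.0000 raw=[25.6000 40.0000 64.0000 34.2500]
Drift of clock 2 after op 6: 64.0000 - 32.0000 = 32.0000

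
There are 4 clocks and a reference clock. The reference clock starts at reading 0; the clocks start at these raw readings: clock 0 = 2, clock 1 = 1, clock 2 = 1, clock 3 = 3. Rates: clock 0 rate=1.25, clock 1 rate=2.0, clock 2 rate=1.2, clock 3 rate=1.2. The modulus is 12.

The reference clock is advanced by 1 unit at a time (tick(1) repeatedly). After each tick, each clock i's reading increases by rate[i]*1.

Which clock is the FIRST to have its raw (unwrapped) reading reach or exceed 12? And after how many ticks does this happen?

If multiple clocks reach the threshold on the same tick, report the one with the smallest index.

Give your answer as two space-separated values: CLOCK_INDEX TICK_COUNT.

clock 0: start=2, rate=1.25, needs 12-2 = 10; ticks = ceil(10/1.25) = ceil(8.0000) = 8; reading at tick 8 = 2 + 1.25*8 = 12.0000
clock 1: start=1, rate=2.0, needs 12-1 = 11; ticks = ceil(11/2.0) = ceil(5.5000) = 6; reading at tick 6 = 1 + 2.0*6 = 13.0000
clock 2: start=1, rate=1.2, needs 12-1 = 11; ticks = ceil(11/1.2) = ceil(9.1667) = 10; reading at tick 10 = 1 + 1.2*10 = 13.0000
clock 3: start=3, rate=1.2, needs 12-3 = 9; ticks = ceil(9/1.2) = ceil(7.5000) = 8; reading at tick 8 = 3 + 1.2*8 = 12.6000
Minimum tick count = 6; winners = [1]; smallest index = 1

Answer: 1 6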